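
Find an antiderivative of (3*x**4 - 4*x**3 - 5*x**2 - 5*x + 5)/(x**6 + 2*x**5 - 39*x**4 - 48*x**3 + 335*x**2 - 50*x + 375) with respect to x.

123*log(x - 5)/520 - log(x - 3)/16 - 2373*log(x + 5)/13520 + log(x**2 + 1)/1352 + 21*atan(x)/676 - 57/(52*x + 260) + C

Factor the denominator: (x - 5)*(x - 3)*(x + 5)**2*(x**2 + 1).
Partial-fraction decomposition: (x + 21)/(676*(x**2 + 1)) - 2373/(13520*(x + 5)) + 57/(52*(x + 5)**2) - 1/(16*(x - 3)) + 123/(520*(x - 5)).
Integrate each term; A/(x−a) gives A·log|x−a|; the (Bx+D)/(x²+p²) term gives a log and an atan.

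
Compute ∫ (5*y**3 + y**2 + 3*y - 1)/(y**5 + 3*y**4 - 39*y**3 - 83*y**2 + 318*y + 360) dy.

166*log(y - 5)/297 - 19*log(y - 3)/63 - log(y + 1)/45 + 317*log(y + 4)/378 - 1063*log(y + 6)/990 + C

Factor the denominator: (y - 5)*(y - 3)*(y + 1)*(y + 4)*(y + 6).
Partial-fraction decomposition: -1063/(990*(y + 6)) + 317/(378*(y + 4)) - 1/(45*(y + 1)) - 19/(63*(y - 3)) + 166/(297*(y - 5)).
Integrate each term: A/(y−a) contributes A·log|y−a|.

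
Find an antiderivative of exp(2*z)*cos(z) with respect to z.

exp(2*z)*sin(z)/5 + 2*exp(2*z)*cos(z)/5 + C

Let I denote the integral. Integrate by parts with u = cos(z), dv = exp(2*z) dz, so v = exp(2*z)/2: I = exp(2*z)*cos(z)/2 + (1/2)·∫ exp(2*z)*sin(z) dz.
Apply parts again with u = sin(z), dv = exp(2*z) dz: ∫ exp(2*z)*sin(z) dz = exp(2*z)*sin(z)/2 − (1/2)·I. Substituting back brings back I: I = exp(2*z)*sin(z)/4 + exp(2*z)*cos(z)/2 − (1/4)·I.
Solving for I: (1 + 1/4)·I equals the remaining terms, so I = (4/5)·(exp(2*z)*sin(z)/4 + exp(2*z)*cos(z)/2).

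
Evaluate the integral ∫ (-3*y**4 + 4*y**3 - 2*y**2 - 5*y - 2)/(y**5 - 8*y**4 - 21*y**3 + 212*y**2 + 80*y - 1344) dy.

Factor the denominator: (y - 7)*(y - 4)**2*(y + 3)*(y + 4).
Partial-fraction decomposition: -519/(352*(y + 4)) + 178/(245*(y + 3)) + 53261/(14112*(y - 4)) + 283/(84*(y - 4)**2) - 2983/(495*(y - 7)).
Integrate each term; A/(y−a) gives A·log|y−a|; A/(y−a)² gives −A/(y−a).

-2983*log(y - 7)/495 + 53261*log(y - 4)/14112 + 178*log(y + 3)/245 - 519*log(y + 4)/352 - 283/(84*y - 336) + C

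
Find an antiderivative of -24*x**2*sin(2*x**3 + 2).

4*cos(2*x**3 + 2) + C

Let u = 2*x**3 + 2, so du = (6*x**2) dx.
Rewriting, the integral becomes -4·∫ sin(u) du = -4·-cos(u).
Substituting back, u = 2*x**3 + 2.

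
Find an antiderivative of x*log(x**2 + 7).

x**2*log(x**2 + 7)/2 - x**2/2 + 7*log(x**2 + 7)/2 + C

Let u = x**2 + 7, so du = (2*x) dx.
The integral becomes (1/2)·∫ log(u) du; integrate by parts with u′=log(u), dv′=du.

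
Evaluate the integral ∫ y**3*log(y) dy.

y**4*log(y)/4 - y**4/16 + C

Use integration by parts with u = log(y), dv = y**3 dy.
Then du = 1/y dy and v = y**4/4.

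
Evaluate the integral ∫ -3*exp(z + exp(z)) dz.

-3*exp(exp(z)) + C

Let u = exp(z), so du = (exp(z)) dz.
Rewriting, the integral becomes -3·∫ e^u du = -3·e^u.
Substituting back, u = exp(z).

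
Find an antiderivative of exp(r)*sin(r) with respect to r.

exp(r)*sin(r)/2 - exp(r)*cos(r)/2 + C

Let I denote the integral. Integrate by parts with u = sin(r), dv = exp(r) dr, so v = exp(r): I = exp(r)*sin(r) − ∫ exp(r)*cos(r) dr.
Apply parts again with u = cos(r), dv = exp(r) dr: ∫ exp(r)*cos(r) dr = exp(r)*cos(r) + I. Substituting back brings back I: I = exp(r)*sin(r) - exp(r)*cos(r) − I.
Solving for I: (1 + 1)·I equals the remaining terms, so I = (1/2)·(exp(r)*sin(r) - exp(r)*cos(r)).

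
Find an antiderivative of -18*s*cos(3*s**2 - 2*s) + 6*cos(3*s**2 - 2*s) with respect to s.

-3*sin(3*s**2 - 2*s) + C

Let u = 3*s**2 - 2*s, so du = (6*s - 2) ds.
Rewriting, the integral becomes -3·∫ cos(u) du = -3·sin(u).
Substituting back, u = 3*s**2 - 2*s.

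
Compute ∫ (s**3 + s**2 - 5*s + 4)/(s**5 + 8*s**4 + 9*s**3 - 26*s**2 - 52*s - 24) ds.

log(s - 2)/48 + 59*log(s + 1)/75 - 5*log(s + 2)/8 - 73*log(s + 6)/400 + 3/(5*s + 5) + C

Factor the denominator: (s - 2)*(s + 1)**2*(s + 2)*(s + 6).
Partial-fraction decomposition: -73/(400*(s + 6)) - 5/(8*(s + 2)) + 59/(75*(s + 1)) - 3/(5*(s + 1)**2) + 1/(48*(s - 2)).
Integrate each term; A/(s−a) gives A·log|s−a|; A/(s−a)² gives −A/(s−a).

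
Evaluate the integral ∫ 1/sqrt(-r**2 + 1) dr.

asin(r) + C

Substitute r = sin(θ), so dr = cos(θ) dθ and the radical becomes sqrt(-r**2 + 1) = cos(θ) by the Pythagorean identity.
Integrate the resulting trig expression in θ, then back-substitute θ = asin(r), sin(θ) = r, cos(θ) = sqrt(-r**2 + 1) (absorbing any constant into C).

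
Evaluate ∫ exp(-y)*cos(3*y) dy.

3*exp(-y)*sin(3*y)/10 - exp(-y)*cos(3*y)/10 + C

Let I denote the integral. Integrate by parts with u = cos(3*y), dv = exp(-y) dy, so v = -exp(-y): I = -exp(-y)*cos(3*y) − 3·∫ exp(-y)*sin(3*y) dy.
Apply parts again with u = sin(3*y), dv = exp(-y) dy: ∫ exp(-y)*sin(3*y) dy = -exp(-y)*sin(3*y) + 3·I. Substituting back brings back I: I = 3*exp(-y)*sin(3*y) - exp(-y)*cos(3*y) − 9·I.
Solving for I: (1 + 9)·I equals the remaining terms, so I = (1/10)·(3*exp(-y)*sin(3*y) - exp(-y)*cos(3*y)).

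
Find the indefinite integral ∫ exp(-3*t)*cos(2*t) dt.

Let I denote the integral. Integrate by parts with u = cos(2*t), dv = exp(-3*t) dt, so v = -exp(-3*t)/3: I = -exp(-3*t)*cos(2*t)/3 − (2/3)·∫ exp(-3*t)*sin(2*t) dt.
Apply parts again with u = sin(2*t), dv = exp(-3*t) dt: ∫ exp(-3*t)*sin(2*t) dt = -exp(-3*t)*sin(2*t)/3 + (2/3)·I. Substituting back brings back I: I = 2*exp(-3*t)*sin(2*t)/9 - exp(-3*t)*cos(2*t)/3 − (4/9)·I.
Solving for I: (1 + 4/9)·I equals the remaining terms, so I = (9/13)·(2*exp(-3*t)*sin(2*t)/9 - exp(-3*t)*cos(2*t)/3).

2*exp(-3*t)*sin(2*t)/13 - 3*exp(-3*t)*cos(2*t)/13 + C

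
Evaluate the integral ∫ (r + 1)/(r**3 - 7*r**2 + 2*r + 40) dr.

6*log(r - 5)/7 - 5*log(r - 4)/6 - log(r + 2)/42 + C

Factor the denominator: (r - 5)*(r - 4)*(r + 2).
Partial-fraction decomposition: -1/(42*(r + 2)) - 5/(6*(r - 4)) + 6/(7*(r - 5)).
Integrate each term: A/(r−a) contributes A·log|r−a|.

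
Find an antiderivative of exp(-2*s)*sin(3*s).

Let I denote the integral. Integrate by parts with u = sin(3*s), dv = exp(-2*s) ds, so v = -exp(-2*s)/2: I = -exp(-2*s)*sin(3*s)/2 + (3/2)·∫ exp(-2*s)*cos(3*s) ds.
Apply parts again with u = cos(3*s), dv = exp(-2*s) ds: ∫ exp(-2*s)*cos(3*s) ds = -exp(-2*s)*cos(3*s)/2 − (3/2)·I. Substituting back brings back I: I = -exp(-2*s)*sin(3*s)/2 - 3*exp(-2*s)*cos(3*s)/4 − (9/4)·I.
Solving for I: (1 + 9/4)·I equals the remaining terms, so I = (4/13)·(-exp(-2*s)*sin(3*s)/2 - 3*exp(-2*s)*cos(3*s)/4).

-2*exp(-2*s)*sin(3*s)/13 - 3*exp(-2*s)*cos(3*s)/13 + C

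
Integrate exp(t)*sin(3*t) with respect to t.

Let I denote the integral. Integrate by parts with u = sin(3*t), dv = exp(t) dt, so v = exp(t): I = exp(t)*sin(3*t) − 3·∫ exp(t)*cos(3*t) dt.
Apply parts again with u = cos(3*t), dv = exp(t) dt: ∫ exp(t)*cos(3*t) dt = exp(t)*cos(3*t) + 3·I. Substituting back brings back I: I = exp(t)*sin(3*t) - 3*exp(t)*cos(3*t) − 9·I.
Solving for I: (1 + 9)·I equals the remaining terms, so I = (1/10)·(exp(t)*sin(3*t) - 3*exp(t)*cos(3*t)).

exp(t)*sin(3*t)/10 - 3*exp(t)*cos(3*t)/10 + C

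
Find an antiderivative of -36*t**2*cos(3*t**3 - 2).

-4*sin(3*t**3 - 2) + C

Let u = 3*t**3 - 2, so du = (9*t**2) dt.
Rewriting, the integral becomes -4·∫ cos(u) du = -4·sin(u).
Substituting back, u = 3*t**3 - 2.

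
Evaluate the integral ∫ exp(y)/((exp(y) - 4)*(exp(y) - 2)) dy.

log(exp(y) - 4)/2 - log(exp(y) - 2)/2 + C

Let u = e^y, du = e^y dy.
The integral becomes ∫ du/((u-4)(u-2)); decompose into partial fractions.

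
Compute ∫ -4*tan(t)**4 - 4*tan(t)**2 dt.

Let u = tan(t), so du = (tan(t)**2 + 1) dt.
Rewriting, the integral becomes -4·∫ u^2 du = -4·u^3/3.
Substituting back, u = tan(t).

-4*tan(t)**3/3 + C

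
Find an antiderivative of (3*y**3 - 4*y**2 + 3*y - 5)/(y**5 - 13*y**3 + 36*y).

Factor the denominator: y*(y - 3)*(y - 2)*(y + 2)*(y + 3).
Partial-fraction decomposition: -131/(90*(y + 3)) + 51/(40*(y + 2)) - 9/(40*(y - 2)) + 49/(90*(y - 3)) - 5/(36*y).
Integrate each term: A/(y−a) contributes A·log|y−a|.

-5*log(y)/36 + 49*log(y - 3)/90 - 9*log(y - 2)/40 + 51*log(y + 2)/40 - 131*log(y + 3)/90 + C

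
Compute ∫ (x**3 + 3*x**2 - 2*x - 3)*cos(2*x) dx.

Use integration by parts with u = x**3 + 3*x**2 - 2*x - 3, dv = cos(2*x) dx, so v = sin(2*x)/2.
Apply parts 3 times (tabular method): alternate signs, differentiate u down to 0, integrate dv up.

x**3*sin(2*x)/2 + 3*x**2*sin(2*x)/2 + 3*x**2*cos(2*x)/4 - 7*x*sin(2*x)/4 + 3*x*cos(2*x)/2 - 9*sin(2*x)/4 - 7*cos(2*x)/8 + C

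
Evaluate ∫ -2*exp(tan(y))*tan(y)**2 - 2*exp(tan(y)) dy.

Let u = tan(y), so du = (tan(y)**2 + 1) dy.
Rewriting, the integral becomes -2·∫ e^u du = -2·e^u.
Substituting back, u = tan(y).

-2*exp(tan(y)) + C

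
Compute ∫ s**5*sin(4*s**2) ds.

-s**4*cos(4*s**2)/8 + s**2*sin(4*s**2)/16 + cos(4*s**2)/64 + C

Let u = s², du = 2s ds; rewrite as (1/2)∫ u^2·sin(4u) du.
Now integrate by parts 2 times.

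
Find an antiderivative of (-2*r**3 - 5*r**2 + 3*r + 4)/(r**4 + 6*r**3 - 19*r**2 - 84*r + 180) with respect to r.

Factor the denominator: (r - 3)*(r - 2)*(r + 5)*(r + 6).
Partial-fraction decomposition: -119/(36*(r + 6)) + 57/(28*(r + 5)) + 13/(28*(r - 2)) - 43/(36*(r - 3)).
Integrate each term: A/(r−a) contributes A·log|r−a|.

-43*log(r - 3)/36 + 13*log(r - 2)/28 + 57*log(r + 5)/28 - 119*log(r + 6)/36 + C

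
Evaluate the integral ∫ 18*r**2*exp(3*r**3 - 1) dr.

2*exp(3*r**3 - 1) + C

Let u = 3*r**3 - 1, so du = (9*r**2) dr.
Rewriting, the integral becomes 2·∫ e^u du = 2·e^u.
Substituting back, u = 3*r**3 - 1.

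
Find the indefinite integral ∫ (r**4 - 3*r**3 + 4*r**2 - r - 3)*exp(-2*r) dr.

(-4*r**4 + 4*r**3 - 10*r**2 - 6*r + 9)*exp(-2*r)/8 + C

Use integration by parts with u = r**4 - 3*r**3 + 4*r**2 - r - 3, dv = exp(-2*r) dr, so v = -exp(-2*r)/2.
Apply parts 4 times (tabular method): alternate signs, differentiate u down to 0, integrate dv up.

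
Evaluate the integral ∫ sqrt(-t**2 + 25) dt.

t*sqrt(-t**2 + 25)/2 + 25*asin(t/5)/2 + C

Substitute t = 5·sin(θ), so dt = 5·cos(θ) dθ and the radical becomes sqrt(-t**2 + 25) = 5·cos(θ) by the Pythagorean identity.
Integrate the resulting trig expression in θ, then back-substitute θ = asin(t/5), sin(θ) = t/5, cos(θ) = sqrt(-t**2 + 25)/5 (absorbing any constant into C).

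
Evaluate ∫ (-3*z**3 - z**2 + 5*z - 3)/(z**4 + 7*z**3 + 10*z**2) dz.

Factor the denominator: z**2*(z + 2)*(z + 5).
Partial-fraction decomposition: -322/(75*(z + 5)) + 7/(12*(z + 2)) + 71/(100*z) - 3/(10*z**2).
Integrate each term; A/(z−a) gives A·log|z−a|; A/(z−a)² gives −A/(z−a).

71*log(z)/100 + 7*log(z + 2)/12 - 322*log(z + 5)/75 + 3/(10*z) + C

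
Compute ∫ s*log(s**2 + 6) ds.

Let u = s**2 + 6, so du = (2*s) ds.
The integral becomes (1/2)·∫ log(u) du; integrate by parts with u′=log(u), dv′=du.

s**2*log(s**2 + 6)/2 - s**2/2 + 3*log(s**2 + 6) + C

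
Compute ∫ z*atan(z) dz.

z**2*atan(z)/2 - z/2 + atan(z)/2 + C

Use integration by parts with u = arctan(z), dv = z dz.
Then du = 1/(z**2 + 1) dz.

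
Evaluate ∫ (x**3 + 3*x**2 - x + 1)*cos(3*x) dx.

Use integration by parts with u = x**3 + 3*x**2 - x + 1, dv = cos(3*x) dx, so v = sin(3*x)/3.
Apply parts 3 times (tabular method): alternate signs, differentiate u down to 0, integrate dv up.

x**3*sin(3*x)/3 + x**2*sin(3*x) + x**2*cos(3*x)/3 - 5*x*sin(3*x)/9 + 2*x*cos(3*x)/3 + sin(3*x)/9 - 5*cos(3*x)/27 + C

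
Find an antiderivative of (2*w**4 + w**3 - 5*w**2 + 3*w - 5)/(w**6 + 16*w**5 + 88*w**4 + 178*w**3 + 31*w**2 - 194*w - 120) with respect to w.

-log(w - 1)/210 - 19*log(w + 1)/200 - 39*log(w + 4)/10 + 245*log(w + 5)/24 - 2173*log(w + 6)/350 - 1/(10*w + 10) + C

Factor the denominator: (w - 1)*(w + 1)**2*(w + 4)*(w + 5)*(w + 6).
Partial-fraction decomposition: -2173/(350*(w + 6)) + 245/(24*(w + 5)) - 39/(10*(w + 4)) - 19/(200*(w + 1)) + 1/(10*(w + 1)**2) - 1/(210*(w - 1)).
Integrate each term; A/(w−a) gives A·log|w−a|; A/(w−a)² gives −A/(w−a).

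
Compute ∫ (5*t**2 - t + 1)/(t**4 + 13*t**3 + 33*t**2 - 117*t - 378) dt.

43*log(t - 3)/540 - 49*log(t + 3)/72 + 187*log(t + 6)/27 - 253*log(t + 7)/40 + C

Factor the denominator: (t - 3)*(t + 3)*(t + 6)*(t + 7).
Partial-fraction decomposition: -253/(40*(t + 7)) + 187/(27*(t + 6)) - 49/(72*(t + 3)) + 43/(540*(t - 3)).
Integrate each term: A/(t−a) contributes A·log|t−a|.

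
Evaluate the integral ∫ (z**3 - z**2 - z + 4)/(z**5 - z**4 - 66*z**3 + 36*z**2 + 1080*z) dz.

log(z)/270 + 755*log(z - 6)/17424 + 141*log(z + 5)/605 - 121*log(z + 6)/432 - 89/(396*z - 2376) + C

Factor the denominator: z*(z - 6)**2*(z + 5)*(z + 6).
Partial-fraction decomposition: -121/(432*(z + 6)) + 141/(605*(z + 5)) + 755/(17424*(z - 6)) + 89/(396*(z - 6)**2) + 1/(270*z).
Integrate each term; A/(z−a) gives A·log|z−a|; A/(z−a)² gives −A/(z−a).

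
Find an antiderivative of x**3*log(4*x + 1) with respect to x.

x**4*log(4*x + 1)/4 - x**4/16 + x**3/48 - x**2/128 + x/256 - log(4*x + 1)/1024 + C

Use integration by parts with u = log(4*x + 1), dv = x**3 dx.
Then du = 4/(4*x + 1) dx and v = x**4/4.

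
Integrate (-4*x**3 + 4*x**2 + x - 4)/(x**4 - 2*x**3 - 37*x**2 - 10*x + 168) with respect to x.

Factor the denominator: (x - 7)*(x - 2)*(x + 3)*(x + 4).
Partial-fraction decomposition: -52/(11*(x + 4)) + 137/(50*(x + 3)) + 3/(25*(x - 2)) - 1173/(550*(x - 7)).
Integrate each term: A/(x−a) contributes A·log|x−a|.

-1173*log(x - 7)/550 + 3*log(x - 2)/25 + 137*log(x + 3)/50 - 52*log(x + 4)/11 + C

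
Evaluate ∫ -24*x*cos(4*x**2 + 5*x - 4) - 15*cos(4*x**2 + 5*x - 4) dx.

Let u = 4*x**2 + 5*x - 4, so du = (8*x + 5) dx.
Rewriting, the integral becomes -3·∫ cos(u) du = -3·sin(u).
Substituting back, u = 4*x**2 + 5*x - 4.

-3*sin(4*x**2 + 5*x - 4) + C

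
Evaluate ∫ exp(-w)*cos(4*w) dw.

4*exp(-w)*sin(4*w)/17 - exp(-w)*cos(4*w)/17 + C

Let I denote the integral. Integrate by parts with u = cos(4*w), dv = exp(-w) dw, so v = -exp(-w): I = -exp(-w)*cos(4*w) − 4·∫ exp(-w)*sin(4*w) dw.
Apply parts again with u = sin(4*w), dv = exp(-w) dw: ∫ exp(-w)*sin(4*w) dw = -exp(-w)*sin(4*w) + 4·I. Substituting back brings back I: I = 4*exp(-w)*sin(4*w) - exp(-w)*cos(4*w) − 16·I.
Solving for I: (1 + 16)·I equals the remaining terms, so I = (1/17)·(4*exp(-w)*sin(4*w) - exp(-w)*cos(4*w)).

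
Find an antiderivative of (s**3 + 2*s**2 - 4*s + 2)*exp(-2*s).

Use integration by parts with u = s**3 + 2*s**2 - 4*s + 2, dv = exp(-2*s) ds, so v = -exp(-2*s)/2.
Apply parts 3 times (tabular method): alternate signs, differentiate u down to 0, integrate dv up.

(-4*s**3 - 14*s**2 + 2*s - 7)*exp(-2*s)/8 + C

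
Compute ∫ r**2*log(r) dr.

Use integration by parts with u = log(r), dv = r**2 dr.
Then du = 1/r dr and v = r**3/3.

r**3*log(r)/3 - r**3/9 + C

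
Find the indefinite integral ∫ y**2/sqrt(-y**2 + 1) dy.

-y*sqrt(-y**2 + 1)/2 + asin(y)/2 + C

Substitute y = sin(θ), so dy = cos(θ) dθ and the radical becomes sqrt(-y**2 + 1) = cos(θ) by the Pythagorean identity.
Integrate the resulting trig expression in θ, then back-substitute θ = asin(y), sin(θ) = y, cos(θ) = sqrt(-y**2 + 1) (absorbing any constant into C).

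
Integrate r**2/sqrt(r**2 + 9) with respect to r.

r*sqrt(r**2 + 9)/2 - 9*log(r + sqrt(r**2 + 9))/2 + C

Substitute r = 3·tan(θ), so dr = 3·sec(θ)^2 dθ and the radical becomes sqrt(r**2 + 9) = 3·sec(θ) by the Pythagorean identity.
Integrate the resulting trig expression in θ, then back-substitute tan(θ) = r/3, sec(θ) = sqrt(r**2 + 9)/3 (absorbing any constant into C).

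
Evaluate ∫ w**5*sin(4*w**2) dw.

Let u = w², du = 2w dw; rewrite as (1/2)∫ u^2·sin(4u) du.
Now integrate by parts 2 times.

-w**4*cos(4*w**2)/8 + w**2*sin(4*w**2)/16 + cos(4*w**2)/64 + C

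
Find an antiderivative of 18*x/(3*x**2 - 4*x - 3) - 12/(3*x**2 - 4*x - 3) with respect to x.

Let u = 3*x**2 - 4*x - 3, so du = (6*x - 4) dx.
Rewriting, the integral becomes 3·∫ 1/u du = 3·log(u).
Substituting back, u = 3*x**2 - 4*x - 3.

3*log(3*x**2 - 4*x - 3) + C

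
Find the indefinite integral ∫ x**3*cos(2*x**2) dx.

Let u = x², du = 2x dx; rewrite as (1/2)∫ u^1·cos(2u) du.
Now integrate by parts 1 time.

x**2*sin(2*x**2)/4 + cos(2*x**2)/8 + C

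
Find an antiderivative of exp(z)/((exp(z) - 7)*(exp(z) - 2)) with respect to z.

Let u = e^z, du = e^z dz.
The integral becomes ∫ du/((u-7)(u-2)); decompose into partial fractions.

log(exp(z) - 7)/5 - log(exp(z) - 2)/5 + C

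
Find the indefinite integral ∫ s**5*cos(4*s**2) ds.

s**4*sin(4*s**2)/8 + s**2*cos(4*s**2)/16 - sin(4*s**2)/64 + C

Let u = s², du = 2s ds; rewrite as (1/2)∫ u^2·cos(4u) du.
Now integrate by parts 2 times.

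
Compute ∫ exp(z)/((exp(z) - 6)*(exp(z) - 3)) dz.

Let u = e^z, du = e^z dz.
The integral becomes ∫ du/((u-6)(u-3)); decompose into partial fractions.

log(exp(z) - 6)/3 - log(exp(z) - 3)/3 + C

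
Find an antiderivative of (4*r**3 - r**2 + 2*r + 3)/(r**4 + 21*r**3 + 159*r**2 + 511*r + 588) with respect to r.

-15*log(r + 3)/2 + 277*log(r + 4)/9 - 347*log(r + 7)/18 + 358/(3*r + 21) + C

Factor the denominator: (r + 3)*(r + 4)*(r + 7)**2.
Partial-fraction decomposition: -347/(18*(r + 7)) - 358/(3*(r + 7)**2) + 277/(9*(r + 4)) - 15/(2*(r + 3)).
Integrate each term; A/(r−a) gives A·log|r−a|; A/(r−a)² gives −A/(r−a).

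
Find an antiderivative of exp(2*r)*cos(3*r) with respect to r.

3*exp(2*r)*sin(3*r)/13 + 2*exp(2*r)*cos(3*r)/13 + C

Let I denote the integral. Integrate by parts with u = cos(3*r), dv = exp(2*r) dr, so v = exp(2*r)/2: I = exp(2*r)*cos(3*r)/2 + (3/2)·∫ exp(2*r)*sin(3*r) dr.
Apply parts again with u = sin(3*r), dv = exp(2*r) dr: ∫ exp(2*r)*sin(3*r) dr = exp(2*r)*sin(3*r)/2 − (3/2)·I. Substituting back brings back I: I = 3*exp(2*r)*sin(3*r)/4 + exp(2*r)*cos(3*r)/2 − (9/4)·I.
Solving for I: (1 + 9/4)·I equals the remaining terms, so I = (4/13)·(3*exp(2*r)*sin(3*r)/4 + exp(2*r)*cos(3*r)/2).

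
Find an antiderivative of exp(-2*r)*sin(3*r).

Let I denote the integral. Integrate by parts with u = sin(3*r), dv = exp(-2*r) dr, so v = -exp(-2*r)/2: I = -exp(-2*r)*sin(3*r)/2 + (3/2)·∫ exp(-2*r)*cos(3*r) dr.
Apply parts again with u = cos(3*r), dv = exp(-2*r) dr: ∫ exp(-2*r)*cos(3*r) dr = -exp(-2*r)*cos(3*r)/2 − (3/2)·I. Substituting back brings back I: I = -exp(-2*r)*sin(3*r)/2 - 3*exp(-2*r)*cos(3*r)/4 − (9/4)·I.
Solving for I: (1 + 9/4)·I equals the remaining terms, so I = (4/13)·(-exp(-2*r)*sin(3*r)/2 - 3*exp(-2*r)*cos(3*r)/4).

-2*exp(-2*r)*sin(3*r)/13 - 3*exp(-2*r)*cos(3*r)/13 + C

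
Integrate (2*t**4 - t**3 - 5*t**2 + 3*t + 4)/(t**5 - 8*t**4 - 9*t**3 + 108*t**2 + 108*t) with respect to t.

Factor the denominator: t*(t - 6)**2*(t + 1)*(t + 3).
Partial-fraction decomposition: 139/(486*(t + 3)) + 1/(98*(t + 1)) + 19846/(11907*(t - 6)) + 1109/(189*(t - 6)**2) + 1/(27*t).
Integrate each term; A/(t−a) gives A·log|t−a|; A/(t−a)² gives −A/(t−a).

log(t)/27 + 19846*log(t - 6)/11907 + log(t + 1)/98 + 139*log(t + 3)/486 - 1109/(189*t - 1134) + C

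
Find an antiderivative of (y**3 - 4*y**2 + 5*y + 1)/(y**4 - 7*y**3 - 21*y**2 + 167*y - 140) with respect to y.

61*log(y - 7)/72 - 7*log(y - 4)/27 + log(y - 1)/36 + 83*log(y + 5)/216 + C

Factor the denominator: (y - 7)*(y - 4)*(y - 1)*(y + 5).
Partial-fraction decomposition: 83/(216*(y + 5)) + 1/(36*(y - 1)) - 7/(27*(y - 4)) + 61/(72*(y - 7)).
Integrate each term: A/(y−a) contributes A·log|y−a|.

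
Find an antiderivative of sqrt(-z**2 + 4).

Substitute z = 2·sin(θ), so dz = 2·cos(θ) dθ and the radical becomes sqrt(-z**2 + 4) = 2·cos(θ) by the Pythagorean identity.
Integrate the resulting trig expression in θ, then back-substitute θ = asin(z/2), sin(θ) = z/2, cos(θ) = sqrt(-z**2 + 4)/2 (absorbing any constant into C).

z*sqrt(-z**2 + 4)/2 + 2*asin(z/2) + C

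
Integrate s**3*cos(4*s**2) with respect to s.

s**2*sin(4*s**2)/8 + cos(4*s**2)/32 + C

Let u = s², du = 2s ds; rewrite as (1/2)∫ u^1·cos(4u) du.
Now integrate by parts 1 time.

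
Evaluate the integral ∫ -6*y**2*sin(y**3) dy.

2*cos(y**3) + C

Let u = y**3, so du = (3*y**2) dy.
Rewriting, the integral becomes -2·∫ sin(u) du = -2·-cos(u).
Substituting back, u = y**3.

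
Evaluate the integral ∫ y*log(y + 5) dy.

y**2*log(y + 5)/2 - y**2/4 + 5*y/2 - 25*log(y + 5)/2 + C

Use integration by parts with u = log(y + 5), dv = y dy.
Then du = 1/(y + 5) dy and v = y**2/2.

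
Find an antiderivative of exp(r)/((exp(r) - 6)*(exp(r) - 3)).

Let u = e^r, du = e^r dr.
The integral becomes ∫ du/((u-6)(u-3)); decompose into partial fractions.

log(exp(r) - 6)/3 - log(exp(r) - 3)/3 + C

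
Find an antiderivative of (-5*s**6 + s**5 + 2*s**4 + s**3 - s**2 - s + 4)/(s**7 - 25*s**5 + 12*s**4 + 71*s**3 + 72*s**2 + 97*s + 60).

Factor the denominator: (s - 4)*(s - 3)*(s + 1)**2*(s + 5)*(s**2 + 1).
Partial-fraction decomposition: -(384*s - 113)/(4420*(s**2 + 1)) - 80141/(29952*(s + 5)) + 149/(800*(s + 1)) - 1/(160*(s + 1)**2) + 3221/(1280*(s - 3)) - 18896/(3825*(s - 4)).
Integrate each term; A/(s−a) gives A·log|s−a|; the (Bs+D)/(s²+p²) term gives a log and an atan.

-18896*log(s - 4)/3825 + 3221*log(s - 3)/1280 + 149*log(s + 1)/800 - 80141*log(s + 5)/29952 - 48*log(s**2 + 1)/1105 + 113*atan(s)/4420 + 1/(160*s + 160) + C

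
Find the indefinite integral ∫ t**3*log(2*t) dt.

Use integration by parts with u = log(2*t), dv = t**3 dt.
Then du = 1/t dt and v = t**4/4.

t**4*(log(t) + log(2))/4 - t**4/16 + C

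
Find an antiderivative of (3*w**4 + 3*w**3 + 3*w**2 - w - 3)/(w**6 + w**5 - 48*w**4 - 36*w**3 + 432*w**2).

Factor the denominator: w**2*(w - 6)*(w - 3)*(w + 4)*(w + 6).
Partial-fraction decomposition: -1117/(2592*(w + 6)) + 125/(448*(w + 4)) - 115/(567*(w - 3)) + 103/(288*(w - 6)) - 5/(1728*w) - 1/(144*w**2).
Integrate each term; A/(w−a) gives A·log|w−a|; A/(w−a)² gives −A/(w−a).

-5*log(w)/1728 + 103*log(w - 6)/288 - 115*log(w - 3)/567 + 125*log(w + 4)/448 - 1117*log(w + 6)/2592 + 1/(144*w) + C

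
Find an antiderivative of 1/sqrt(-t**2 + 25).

asin(t/5) + C

Substitute t = 5·sin(θ), so dt = 5·cos(θ) dθ and the radical becomes sqrt(-t**2 + 25) = 5·cos(θ) by the Pythagorean identity.
Integrate the resulting trig expression in θ, then back-substitute θ = asin(t/5), sin(θ) = t/5, cos(θ) = sqrt(-t**2 + 25)/5 (absorbing any constant into C).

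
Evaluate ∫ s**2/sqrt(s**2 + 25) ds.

s*sqrt(s**2 + 25)/2 - 25*log(s + sqrt(s**2 + 25))/2 + C

Substitute s = 5·tan(θ), so ds = 5·sec(θ)^2 dθ and the radical becomes sqrt(s**2 + 25) = 5·sec(θ) by the Pythagorean identity.
Integrate the resulting trig expression in θ, then back-substitute tan(θ) = s/5, sec(θ) = sqrt(s**2 + 25)/5 (absorbing any constant into C).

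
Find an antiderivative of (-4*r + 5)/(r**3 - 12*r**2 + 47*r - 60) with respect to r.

-15*log(r - 5)/2 + 11*log(r - 4) - 7*log(r - 3)/2 + C

Factor the denominator: (r - 5)*(r - 4)*(r - 3).
Partial-fraction decomposition: -7/(2*(r - 3)) + 11/(r - 4) - 15/(2*(r - 5)).
Integrate each term: A/(r−a) contributes A·log|r−a|.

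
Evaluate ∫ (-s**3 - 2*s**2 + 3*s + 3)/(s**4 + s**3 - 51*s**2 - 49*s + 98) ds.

Factor the denominator: (s - 7)*(s - 1)*(s + 2)*(s + 7).
Partial-fraction decomposition: -227/(560*(s + 7)) - 1/(45*(s + 2)) - 1/(48*(s - 1)) - 139/(252*(s - 7)).
Integrate each term: A/(s−a) contributes A·log|s−a|.

-139*log(s - 7)/252 - log(s - 1)/48 - log(s + 2)/45 - 227*log(s + 7)/560 + C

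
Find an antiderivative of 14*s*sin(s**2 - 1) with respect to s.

Let u = s**2 - 1, so du = (2*s) ds.
Rewriting, the integral becomes 7·∫ sin(u) du = 7·-cos(u).
Substituting back, u = s**2 - 1.

-7*cos(s**2 - 1) + C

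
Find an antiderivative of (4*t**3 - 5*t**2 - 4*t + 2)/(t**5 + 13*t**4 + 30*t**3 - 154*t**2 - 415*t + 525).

Factor the denominator: (t - 3)*(t - 1)*(t + 5)**2*(t + 7).
Partial-fraction decomposition: -1587/(320*(t + 7)) + 3773/(768*(t + 5)) - 201/(32*(t + 5)**2) + 1/(192*(t - 1)) + 53/(1280*(t - 3)).
Integrate each term; A/(t−a) gives A·log|t−a|; A/(t−a)² gives −A/(t−a).

53*log(t - 3)/1280 + log(t - 1)/192 + 3773*log(t + 5)/768 - 1587*log(t + 7)/320 + 201/(32*t + 160) + C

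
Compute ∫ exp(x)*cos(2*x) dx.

Let I denote the integral. Integrate by parts with u = cos(2*x), dv = exp(x) dx, so v = exp(x): I = exp(x)*cos(2*x) + 2·∫ exp(x)*sin(2*x) dx.
Apply parts again with u = sin(2*x), dv = exp(x) dx: ∫ exp(x)*sin(2*x) dx = exp(x)*sin(2*x) − 2·I. Substituting back brings back I: I = 2*exp(x)*sin(2*x) + exp(x)*cos(2*x) − 4·I.
Solving for I: (1 + 4)·I equals the remaining terms, so I = (1/5)·(2*exp(x)*sin(2*x) + exp(x)*cos(2*x)).

2*exp(x)*sin(2*x)/5 + exp(x)*cos(2*x)/5 + C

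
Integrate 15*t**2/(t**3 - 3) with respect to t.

Let u = t**3 - 3, so du = (3*t**2) dt.
Rewriting, the integral becomes 5·∫ 1/u du = 5·log(u).
Substituting back, u = t**3 - 3.

5*log(t**3 - 3) + C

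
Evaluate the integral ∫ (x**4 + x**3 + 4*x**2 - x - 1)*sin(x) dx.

Use integration by parts with u = x**4 + x**3 + 4*x**2 - x - 1, dv = sin(x) dx, so v = -cos(x).
Apply parts 4 times (tabular method): alternate signs, differentiate u down to 0, integrate dv up.

-x**4*cos(x) + 4*x**3*sin(x) - x**3*cos(x) + 3*x**2*sin(x) + 8*x**2*cos(x) - 16*x*sin(x) + 7*x*cos(x) - 7*sin(x) - 15*cos(x) + C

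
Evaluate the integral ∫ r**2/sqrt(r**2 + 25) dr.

r*sqrt(r**2 + 25)/2 - 25*log(r + sqrt(r**2 + 25))/2 + C

Substitute r = 5·tan(θ), so dr = 5·sec(θ)^2 dθ and the radical becomes sqrt(r**2 + 25) = 5·sec(θ) by the Pythagorean identity.
Integrate the resulting trig expression in θ, then back-substitute tan(θ) = r/5, sec(θ) = sqrt(r**2 + 25)/5 (absorbing any constant into C).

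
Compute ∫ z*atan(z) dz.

Use integration by parts with u = arctan(z), dv = z dz.
Then du = 1/(z**2 + 1) dz.

z**2*atan(z)/2 - z/2 + atan(z)/2 + C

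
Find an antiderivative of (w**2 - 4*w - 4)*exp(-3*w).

(-9*w**2 + 30*w + 46)*exp(-3*w)/27 + C

Use integration by parts with u = w**2 - 4*w - 4, dv = exp(-3*w) dw, so v = -exp(-3*w)/3.
Apply parts 2 times (tabular method): alternate signs, differentiate u down to 0, integrate dv up.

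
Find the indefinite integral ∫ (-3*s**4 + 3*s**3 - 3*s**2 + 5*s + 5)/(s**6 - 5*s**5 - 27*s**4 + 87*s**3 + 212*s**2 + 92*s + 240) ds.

-3313*log(s - 6)/2960 + 515*log(s - 5)/546 - 89*log(s + 2)/560 + 341*log(s + 4)/1020 + 53*log(s**2 + 1)/163540 + 1539*atan(s)/81770 + C

Factor the denominator: (s - 6)*(s - 5)*(s + 2)*(s + 4)*(s**2 + 1).
Partial-fraction decomposition: (53*s + 1539)/(81770*(s**2 + 1)) + 341/(1020*(s + 4)) - 89/(560*(s + 2)) + 515/(546*(s - 5)) - 3313/(2960*(s - 6)).
Integrate each term; A/(s−a) gives A·log|s−a|; the (Bs+D)/(s²+p²) term gives a log and an atan.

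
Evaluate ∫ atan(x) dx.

Use integration by parts with u = arctan(x), dv = dx.
Then du = 1/(x**2 + 1) dx.

x*atan(x) - log(x**2 + 1)/2 + C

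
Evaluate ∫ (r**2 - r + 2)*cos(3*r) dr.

Use integration by parts with u = r**2 - r + 2, dv = cos(3*r) dr, so v = sin(3*r)/3.
Apply parts 2 times (tabular method): alternate signs, differentiate u down to 0, integrate dv up.

r**2*sin(3*r)/3 - r*sin(3*r)/3 + 2*r*cos(3*r)/9 + 16*sin(3*r)/27 - cos(3*r)/9 + C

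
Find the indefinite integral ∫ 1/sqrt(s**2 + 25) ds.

Substitute s = 5·tan(θ), so ds = 5·sec(θ)^2 dθ and the radical becomes sqrt(s**2 + 25) = 5·sec(θ) by the Pythagorean identity.
Integrate the resulting trig expression in θ, then back-substitute tan(θ) = s/5, sec(θ) = sqrt(s**2 + 25)/5 (absorbing any constant into C).

log(s + sqrt(s**2 + 25)) + C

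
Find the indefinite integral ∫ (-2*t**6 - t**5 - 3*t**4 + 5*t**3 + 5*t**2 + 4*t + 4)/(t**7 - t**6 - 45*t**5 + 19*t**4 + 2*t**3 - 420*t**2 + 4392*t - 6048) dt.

-128658*log(t - 7)/103675 + 82229*log(t - 2)/608400 + 2047*log(t + 4)/4950 - 11293*log(t + 6)/9360 - 55798*log(t**2 + 9)/1102725 - 77942*atan(t/3)/1102725 - 17/(390*t - 780) + C

Factor the denominator: (t - 7)*(t - 2)**2*(t + 4)*(t + 6)*(t**2 + 9).
Partial-fraction decomposition: -2*(55798*t + 116913)/(1102725*(t**2 + 9)) - 11293/(9360*(t + 6)) + 2047/(4950*(t + 4)) + 82229/(608400*(t - 2)) + 17/(390*(t - 2)**2) - 128658/(103675*(t - 7)).
Integrate each term; A/(t−a) gives A·log|t−a|; the (Bt+D)/(t²+p²) term gives a log and an atan.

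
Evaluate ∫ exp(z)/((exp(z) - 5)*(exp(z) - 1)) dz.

log(exp(z) - 5)/4 - log(exp(z) - 1)/4 + C

Let u = e^z, du = e^z dz.
The integral becomes ∫ du/((u-5)(u-1)); decompose into partial fractions.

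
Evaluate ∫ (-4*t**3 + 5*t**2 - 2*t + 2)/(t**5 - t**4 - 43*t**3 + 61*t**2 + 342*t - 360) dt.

-383*log(t - 5)/352 + 13*log(t - 4)/15 + log(t - 1)/336 - 23*log(t + 3)/96 + 529*log(t + 6)/1155 + C

Factor the denominator: (t - 5)*(t - 4)*(t - 1)*(t + 3)*(t + 6).
Partial-fraction decomposition: 529/(1155*(t + 6)) - 23/(96*(t + 3)) + 1/(336*(t - 1)) + 13/(15*(t - 4)) - 383/(352*(t - 5)).
Integrate each term: A/(t−a) contributes A·log|t−a|.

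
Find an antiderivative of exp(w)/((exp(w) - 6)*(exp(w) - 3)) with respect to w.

Let u = e^w, du = e^w dw.
The integral becomes ∫ du/((u-6)(u-3)); decompose into partial fractions.

log(exp(w) - 6)/3 - log(exp(w) - 3)/3 + C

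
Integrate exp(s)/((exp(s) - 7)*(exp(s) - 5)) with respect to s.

Let u = e^s, du = e^s ds.
The integral becomes ∫ du/((u-7)(u-5)); decompose into partial fractions.

log(exp(s) - 7)/2 - log(exp(s) - 5)/2 + C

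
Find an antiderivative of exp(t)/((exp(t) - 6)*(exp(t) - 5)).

log(exp(t) - 6) - log(exp(t) - 5) + C

Let u = e^t, du = e^t dt.
The integral becomes ∫ du/((u-6)(u-5)); decompose into partial fractions.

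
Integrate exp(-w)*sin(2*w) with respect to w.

Let I denote the integral. Integrate by parts with u = sin(2*w), dv = exp(-w) dw, so v = -exp(-w): I = -exp(-w)*sin(2*w) + 2·∫ exp(-w)*cos(2*w) dw.
Apply parts again with u = cos(2*w), dv = exp(-w) dw: ∫ exp(-w)*cos(2*w) dw = -exp(-w)*cos(2*w) − 2·I. Substituting back brings back I: I = -exp(-w)*sin(2*w) - 2*exp(-w)*cos(2*w) − 4·I.
Solving for I: (1 + 4)·I equals the remaining terms, so I = (1/5)·(-exp(-w)*sin(2*w) - 2*exp(-w)*cos(2*w)).

-exp(-w)*sin(2*w)/5 - 2*exp(-w)*cos(2*w)/5 + C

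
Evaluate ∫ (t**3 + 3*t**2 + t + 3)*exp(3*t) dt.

Use integration by parts with u = t**3 + 3*t**2 + t + 3, dv = exp(3*t) dt, so v = exp(3*t)/3.
Apply parts 3 times (tabular method): alternate signs, differentiate u down to 0, integrate dv up.

(9*t**3 + 18*t**2 - 3*t + 28)*exp(3*t)/27 + C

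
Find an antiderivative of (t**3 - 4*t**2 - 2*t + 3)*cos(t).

Use integration by parts with u = t**3 - 4*t**2 - 2*t + 3, dv = cos(t) dt, so v = sin(t).
Apply parts 3 times (tabular method): alternate signs, differentiate u down to 0, integrate dv up.

t**3*sin(t) - 4*t**2*sin(t) + 3*t**2*cos(t) - 8*t*sin(t) - 8*t*cos(t) + 11*sin(t) - 8*cos(t) + C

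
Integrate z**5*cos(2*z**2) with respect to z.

Let u = z², du = 2z dz; rewrite as (1/2)∫ u^2·cos(2u) du.
Now integrate by parts 2 times.

z**4*sin(2*z**2)/4 + z**2*cos(2*z**2)/4 - sin(2*z**2)/8 + C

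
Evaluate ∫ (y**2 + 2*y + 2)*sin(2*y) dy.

-y**2*cos(2*y)/2 + y*sin(2*y)/2 - y*cos(2*y) + sin(2*y)/2 - 3*cos(2*y)/4 + C

Use integration by parts with u = y**2 + 2*y + 2, dv = sin(2*y) dy, so v = -cos(2*y)/2.
Apply parts 2 times (tabular method): alternate signs, differentiate u down to 0, integrate dv up.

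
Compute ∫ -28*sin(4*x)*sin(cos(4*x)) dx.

-7*cos(cos(4*x)) + C

Let u = cos(4*x), so du = (-4*sin(4*x)) dx.
Rewriting, the integral becomes 7·∫ sin(u) du = 7·-cos(u).
Substituting back, u = cos(4*x).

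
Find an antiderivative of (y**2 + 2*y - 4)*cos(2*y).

y**2*sin(2*y)/2 + y*sin(2*y) + y*cos(2*y)/2 - 9*sin(2*y)/4 + cos(2*y)/2 + C

Use integration by parts with u = y**2 + 2*y - 4, dv = cos(2*y) dy, so v = sin(2*y)/2.
Apply parts 2 times (tabular method): alternate signs, differentiate u down to 0, integrate dv up.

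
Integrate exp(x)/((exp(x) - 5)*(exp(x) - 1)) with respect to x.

Let u = e^x, du = e^x dx.
The integral becomes ∫ du/((u-5)(u-1)); decompose into partial fractions.

log(exp(x) - 5)/4 - log(exp(x) - 1)/4 + C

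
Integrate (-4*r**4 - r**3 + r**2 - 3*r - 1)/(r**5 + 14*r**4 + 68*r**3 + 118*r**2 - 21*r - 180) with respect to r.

-log(r - 1)/60 - 373*log(r + 3)/4 + 933*log(r + 4)/5 - 292*log(r + 5)/3 - 35/(r + 3) + C

Factor the denominator: (r - 1)*(r + 3)**2*(r + 4)*(r + 5).
Partial-fraction decomposition: -292/(3*(r + 5)) + 933/(5*(r + 4)) - 373/(4*(r + 3)) + 35/(r + 3)**2 - 1/(60*(r - 1)).
Integrate each term; A/(r−a) gives A·log|r−a|; A/(r−a)² gives −A/(r−a).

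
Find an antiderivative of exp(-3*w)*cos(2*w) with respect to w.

Let I denote the integral. Integrate by parts with u = cos(2*w), dv = exp(-3*w) dw, so v = -exp(-3*w)/3: I = -exp(-3*w)*cos(2*w)/3 − (2/3)·∫ exp(-3*w)*sin(2*w) dw.
Apply parts again with u = sin(2*w), dv = exp(-3*w) dw: ∫ exp(-3*w)*sin(2*w) dw = -exp(-3*w)*sin(2*w)/3 + (2/3)·I. Substituting back brings back I: I = 2*exp(-3*w)*sin(2*w)/9 - exp(-3*w)*cos(2*w)/3 − (4/9)·I.
Solving for I: (1 + 4/9)·I equals the remaining terms, so I = (9/13)·(2*exp(-3*w)*sin(2*w)/9 - exp(-3*w)*cos(2*w)/3).

2*exp(-3*w)*sin(2*w)/13 - 3*exp(-3*w)*cos(2*w)/13 + C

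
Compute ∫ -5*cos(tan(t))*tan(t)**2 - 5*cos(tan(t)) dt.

-5*sin(tan(t)) + C

Let u = tan(t), so du = (tan(t)**2 + 1) dt.
Rewriting, the integral becomes -5·∫ cos(u) du = -5·sin(u).
Substituting back, u = tan(t).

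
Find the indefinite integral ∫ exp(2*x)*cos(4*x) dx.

exp(2*x)*sin(4*x)/5 + exp(2*x)*cos(4*x)/10 + C

Let I denote the integral. Integrate by parts with u = cos(4*x), dv = exp(2*x) dx, so v = exp(2*x)/2: I = exp(2*x)*cos(4*x)/2 + 2·∫ exp(2*x)*sin(4*x) dx.
Apply parts again with u = sin(4*x), dv = exp(2*x) dx: ∫ exp(2*x)*sin(4*x) dx = exp(2*x)*sin(4*x)/2 − 2·I. Substituting back brings back I: I = exp(2*x)*sin(4*x) + exp(2*x)*cos(4*x)/2 − 4·I.
Solving for I: (1 + 4)·I equals the remaining terms, so I = (1/5)·(exp(2*x)*sin(4*x) + exp(2*x)*cos(4*x)/2).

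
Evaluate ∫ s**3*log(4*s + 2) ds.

Use integration by parts with u = log(4*s + 2), dv = s**3 ds.
Then du = 4/(4*s + 2) ds and v = s**4/4.

s**4*log(4*s + 2)/4 - s**4/16 + s**3/24 - s**2/32 + s/32 - log(2*s + 1)/64 + C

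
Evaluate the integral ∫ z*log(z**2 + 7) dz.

z**2*log(z**2 + 7)/2 - z**2/2 + 7*log(z**2 + 7)/2 + C

Let u = z**2 + 7, so du = (2*z) dz.
The integral becomes (1/2)·∫ log(u) du; integrate by parts with u′=log(u), dv′=du.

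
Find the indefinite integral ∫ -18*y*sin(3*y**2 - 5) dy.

3*cos(3*y**2 - 5) + C

Let u = 3*y**2 - 5, so du = (6*y) dy.
Rewriting, the integral becomes -3·∫ sin(u) du = -3·-cos(u).
Substituting back, u = 3*y**2 - 5.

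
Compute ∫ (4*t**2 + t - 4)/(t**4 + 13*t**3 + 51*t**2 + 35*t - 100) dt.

log(t - 1)/180 - 56*log(t + 4)/5 + 403*log(t + 5)/36 - 91/(6*t + 30) + C

Factor the denominator: (t - 1)*(t + 4)*(t + 5)**2.
Partial-fraction decomposition: 403/(36*(t + 5)) + 91/(6*(t + 5)**2) - 56/(5*(t + 4)) + 1/(180*(t - 1)).
Integrate each term; A/(t−a) gives A·log|t−a|; A/(t−a)² gives −A/(t−a).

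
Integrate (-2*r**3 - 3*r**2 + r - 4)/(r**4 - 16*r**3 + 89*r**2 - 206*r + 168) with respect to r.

Factor the denominator: (r - 7)*(r - 4)*(r - 3)*(r - 2).
Partial-fraction decomposition: 3/(r - 2) - 41/(2*(r - 3)) + 88/(3*(r - 4)) - 83/(6*(r - 7)).
Integrate each term: A/(r−a) contributes A·log|r−a|.

-83*log(r - 7)/6 + 88*log(r - 4)/3 - 41*log(r - 3)/2 + 3*log(r - 2) + C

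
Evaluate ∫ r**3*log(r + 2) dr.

r**4*log(r + 2)/4 - r**4/16 + r**3/6 - r**2/2 + 2*r - 4*log(r + 2) + C

Use integration by parts with u = log(r + 2), dv = r**3 dr.
Then du = 1/(r + 2) dr and v = r**4/4.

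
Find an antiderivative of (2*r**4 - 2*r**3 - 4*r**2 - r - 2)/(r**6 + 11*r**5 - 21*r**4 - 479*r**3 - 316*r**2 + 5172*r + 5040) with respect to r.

Factor the denominator: (r - 5)*(r - 4)*(r + 1)*(r + 6)**2*(r + 7).
Partial-fraction decomposition: -5297/(792*(r + 7)) + 200949/(30250*(r + 6)) - 1442/(275*(r + 6)**2) - 1/(4500*(r + 1)) - 157/(2750*(r - 4)) + 893/(8712*(r - 5)).
Integrate each term; A/(r−a) gives A·log|r−a|; A/(r−a)² gives −A/(r−a).

893*log(r - 5)/8712 - 157*log(r - 4)/2750 - log(r + 1)/4500 + 200949*log(r + 6)/30250 - 5297*log(r + 7)/792 + 1442/(275*r + 1650) + C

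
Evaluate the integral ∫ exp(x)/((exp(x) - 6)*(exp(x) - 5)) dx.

log(exp(x) - 6) - log(exp(x) - 5) + C

Let u = e^x, du = e^x dx.
The integral becomes ∫ du/((u-6)(u-5)); decompose into partial fractions.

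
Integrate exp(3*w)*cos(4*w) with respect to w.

Let I denote the integral. Integrate by parts with u = cos(4*w), dv = exp(3*w) dw, so v = exp(3*w)/3: I = exp(3*w)*cos(4*w)/3 + (4/3)·∫ exp(3*w)*sin(4*w) dw.
Apply parts again with u = sin(4*w), dv = exp(3*w) dw: ∫ exp(3*w)*sin(4*w) dw = exp(3*w)*sin(4*w)/3 − (4/3)·I. Substituting back brings back I: I = 4*exp(3*w)*sin(4*w)/9 + exp(3*w)*cos(4*w)/3 − (16/9)·I.
Solving for I: (1 + 16/9)·I equals the remaining terms, so I = (9/25)·(4*exp(3*w)*sin(4*w)/9 + exp(3*w)*cos(4*w)/3).

4*exp(3*w)*sin(4*w)/25 + 3*exp(3*w)*cos(4*w)/25 + C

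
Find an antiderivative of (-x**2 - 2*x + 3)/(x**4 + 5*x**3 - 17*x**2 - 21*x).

-log(x)/7 - log(x - 3)/10 + log(x + 1)/6 + 8*log(x + 7)/105 + C

Factor the denominator: x*(x - 3)*(x + 1)*(x + 7).
Partial-fraction decomposition: 8/(105*(x + 7)) + 1/(6*(x + 1)) - 1/(10*(x - 3)) - 1/(7*x).
Integrate each term: A/(x−a) contributes A·log|x−a|.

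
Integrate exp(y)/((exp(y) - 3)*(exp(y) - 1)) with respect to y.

Let u = e^y, du = e^y dy.
The integral becomes ∫ du/((u-3)(u-1)); decompose into partial fractions.

log(exp(y) - 3)/2 - log(exp(y) - 1)/2 + C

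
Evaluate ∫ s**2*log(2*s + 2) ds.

Use integration by parts with u = log(2*s + 2), dv = s**2 ds.
Then du = 2/(2*s + 2) ds and v = s**3/3.

s**3*log(2*s + 2)/3 - s**3/9 + s**2/6 - s/3 + log(s + 1)/3 + C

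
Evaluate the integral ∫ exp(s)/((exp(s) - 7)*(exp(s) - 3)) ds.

log(exp(s) - 7)/4 - log(exp(s) - 3)/4 + C

Let u = e^s, du = e^s ds.
The integral becomes ∫ du/((u-7)(u-3)); decompose into partial fractions.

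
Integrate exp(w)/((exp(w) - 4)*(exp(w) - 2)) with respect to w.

log(exp(w) - 4)/2 - log(exp(w) - 2)/2 + C

Let u = e^w, du = e^w dw.
The integral becomes ∫ du/((u-4)(u-2)); decompose into partial fractions.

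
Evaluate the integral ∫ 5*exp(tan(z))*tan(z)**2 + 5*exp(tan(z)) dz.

Let u = tan(z), so du = (tan(z)**2 + 1) dz.
Rewriting, the integral becomes 5·∫ e^u du = 5·e^u.
Substituting back, u = tan(z).

5*exp(tan(z)) + C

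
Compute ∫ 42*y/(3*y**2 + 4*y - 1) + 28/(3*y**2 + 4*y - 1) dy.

Let u = 3*y**2 + 4*y - 1, so du = (6*y + 4) dy.
Rewriting, the integral becomes 7·∫ 1/u du = 7·log(u).
Substituting back, u = 3*y**2 + 4*y - 1.

7*log(3*y**2 + 4*y - 1) + C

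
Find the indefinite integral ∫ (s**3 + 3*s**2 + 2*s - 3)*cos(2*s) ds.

s**3*sin(2*s)/2 + 3*s**2*sin(2*s)/2 + 3*s**2*cos(2*s)/4 + s*sin(2*s)/4 + 3*s*cos(2*s)/2 - 9*sin(2*s)/4 + cos(2*s)/8 + C

Use integration by parts with u = s**3 + 3*s**2 + 2*s - 3, dv = cos(2*s) ds, so v = sin(2*s)/2.
Apply parts 3 times (tabular method): alternate signs, differentiate u down to 0, integrate dv up.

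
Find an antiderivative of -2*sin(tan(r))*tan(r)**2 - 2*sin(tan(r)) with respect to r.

2*cos(tan(r)) + C

Let u = tan(r), so du = (tan(r)**2 + 1) dr.
Rewriting, the integral becomes -2·∫ sin(u) du = -2·-cos(u).
Substituting back, u = tan(r).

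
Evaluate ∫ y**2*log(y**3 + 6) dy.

y**3*log(y**3 + 6)/3 - y**3/3 + 2*log(y**3 + 6) + C

Let u = y**3 + 6, so du = (3*y**2) dy.
The integral becomes (1/3)·∫ log(u) du; integrate by parts with u′=log(u), dv′=du.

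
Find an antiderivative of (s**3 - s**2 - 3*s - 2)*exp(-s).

(-s**3 - 2*s**2 - s + 1)*exp(-s) + C

Use integration by parts with u = s**3 - s**2 - 3*s - 2, dv = exp(-s) ds, so v = -exp(-s).
Apply parts 3 times (tabular method): alternate signs, differentiate u down to 0, integrate dv up.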